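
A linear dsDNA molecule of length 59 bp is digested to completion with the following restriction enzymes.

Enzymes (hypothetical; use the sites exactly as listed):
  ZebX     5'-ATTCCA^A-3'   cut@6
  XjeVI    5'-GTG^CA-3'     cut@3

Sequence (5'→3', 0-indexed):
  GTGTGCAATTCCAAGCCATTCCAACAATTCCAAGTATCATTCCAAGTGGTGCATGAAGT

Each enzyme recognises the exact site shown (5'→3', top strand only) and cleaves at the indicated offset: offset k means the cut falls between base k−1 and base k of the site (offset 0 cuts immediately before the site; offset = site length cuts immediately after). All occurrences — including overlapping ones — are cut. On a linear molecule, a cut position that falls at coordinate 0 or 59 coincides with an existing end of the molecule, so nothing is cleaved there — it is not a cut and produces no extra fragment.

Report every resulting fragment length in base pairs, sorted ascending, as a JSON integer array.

[5,7,8,8,9,10,12]

Scan for sites:
  ZebX (ATTCCAA, off=6): starts [7, 17, 26, 38] → cuts [13, 23, 32, 44]
  XjeVI (GTGCA, off=3): starts [2, 48] → cuts [5, 51]

Pooled cuts: [5, 13, 23, 32, 44, 51]

Fragments:
  [0,5): 5 bp
  [5,13): 8 bp
  [13,23): 10 bp
  [23,32): 9 bp
  [32,44): 12 bp
  [44,51): 7 bp
  [51,59): 8 bp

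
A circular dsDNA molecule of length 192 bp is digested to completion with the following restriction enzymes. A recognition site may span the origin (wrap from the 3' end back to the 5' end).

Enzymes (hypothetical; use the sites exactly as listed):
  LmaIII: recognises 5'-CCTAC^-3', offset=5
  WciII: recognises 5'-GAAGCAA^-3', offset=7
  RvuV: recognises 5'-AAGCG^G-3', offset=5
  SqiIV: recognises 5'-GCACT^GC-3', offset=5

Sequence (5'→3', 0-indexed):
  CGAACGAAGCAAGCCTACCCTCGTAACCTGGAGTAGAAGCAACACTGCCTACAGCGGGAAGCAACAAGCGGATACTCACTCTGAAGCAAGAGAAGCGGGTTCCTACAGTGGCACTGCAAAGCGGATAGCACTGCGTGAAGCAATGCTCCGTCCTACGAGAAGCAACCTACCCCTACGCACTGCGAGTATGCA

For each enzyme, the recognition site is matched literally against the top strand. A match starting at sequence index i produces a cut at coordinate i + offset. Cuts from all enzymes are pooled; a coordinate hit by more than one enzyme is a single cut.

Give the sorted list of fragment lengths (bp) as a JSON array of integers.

[5,5,6,6,6,8,8,9,9,9,9,10,11,12,13,19,23,24]

Site scan:
  LmaIII CCTAC/5: at [13, 47, 101, 151, 165, 171] ⇒ [18, 52, 106, 156, 170, 176]
  WciII GAAGCAA/7: at [5, 35, 57, 82, 136, 158] ⇒ [12, 42, 64, 89, 143, 165]
  RvuV AAGCGG/5: at [65, 92, 118] ⇒ [70, 97, 123]
  SqiIV GCACTGC/5: at [110, 127, 176] ⇒ [115, 132, 181]

All cut coordinates (distinct, sorted): [12, 18, 42, 52, 64, 70, 89, 97, 106, 115, 123, 132, 143, 156, 165, 170, 176, 181]

Fragments:
  12→18: 6 bp
  18→42: 24 bp
  42→52: 10 bp
  52→64: 12 bp
  64→70: 6 bp
  70→89: 19 bp
  89→97: 8 bp
  97→106: 9 bp
  106→115: 9 bp
  115→123: 8 bp
  123→132: 9 bp
  132→143: 11 bp
  143→156: 13 bp
  156→165: 9 bp
  165→170: 5 bp
  170→176: 6 bp
  176→181: 5 bp
  181→12 (wrap): 192-181+12 = 23 bp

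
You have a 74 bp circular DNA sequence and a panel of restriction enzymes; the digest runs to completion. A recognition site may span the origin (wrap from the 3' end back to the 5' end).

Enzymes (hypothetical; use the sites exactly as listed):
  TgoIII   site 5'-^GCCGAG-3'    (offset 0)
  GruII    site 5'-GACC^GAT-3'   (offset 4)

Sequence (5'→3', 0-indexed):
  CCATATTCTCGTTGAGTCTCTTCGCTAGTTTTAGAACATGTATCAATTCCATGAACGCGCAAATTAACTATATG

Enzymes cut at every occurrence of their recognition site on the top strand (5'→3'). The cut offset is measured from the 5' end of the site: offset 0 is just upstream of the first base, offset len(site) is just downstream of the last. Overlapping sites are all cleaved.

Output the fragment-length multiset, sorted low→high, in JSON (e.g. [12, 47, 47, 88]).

[74]

Scan for sites:
  TgoIII (GCCGAG, off=0): no sites
  GruII (GACCGAT, off=4): no sites

All cut coordinates (distinct, sorted): ∅

Fragments:
  no cuts → one circular fragment of 74 bp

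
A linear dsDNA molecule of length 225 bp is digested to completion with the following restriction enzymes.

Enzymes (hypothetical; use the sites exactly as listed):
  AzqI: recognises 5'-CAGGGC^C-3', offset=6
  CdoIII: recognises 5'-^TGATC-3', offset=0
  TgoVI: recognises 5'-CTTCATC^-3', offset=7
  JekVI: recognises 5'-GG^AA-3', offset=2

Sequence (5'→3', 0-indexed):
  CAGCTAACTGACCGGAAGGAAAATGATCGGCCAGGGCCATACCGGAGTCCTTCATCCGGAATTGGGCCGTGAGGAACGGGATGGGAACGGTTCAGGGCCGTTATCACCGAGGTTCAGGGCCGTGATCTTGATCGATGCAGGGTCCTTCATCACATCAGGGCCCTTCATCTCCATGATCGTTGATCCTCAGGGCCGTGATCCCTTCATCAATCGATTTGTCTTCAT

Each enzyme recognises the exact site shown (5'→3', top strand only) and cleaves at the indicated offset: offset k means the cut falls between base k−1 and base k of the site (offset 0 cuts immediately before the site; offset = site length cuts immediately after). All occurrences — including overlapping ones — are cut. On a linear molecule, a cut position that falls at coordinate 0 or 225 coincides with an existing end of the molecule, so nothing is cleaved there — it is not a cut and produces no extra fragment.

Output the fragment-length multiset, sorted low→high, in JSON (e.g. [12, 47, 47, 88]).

[2,2,3,4,4,4,6,7,8,10,11,13,13,13,14,15,15,17,19,22,23]

Per-enzyme occurrences:
  AzqI (CAGGGCC, off=6): starts [31, 92, 114, 155, 187] → cuts [37, 98, 120, 161, 193]
  CdoIII (TGATC, off=0): starts [23, 122, 128, 173, 180, 195] → cuts [23, 122, 128, 173, 180, 195]
  TgoVI (CTTCATC, off=7): starts [49, 144, 162, 201] → cuts [56, 151, 169, 208]
  JekVI (GGAA, off=2): starts [13, 17, 57, 72, 83] → cuts [15, 19, 59, 74, 85]

All cut coordinates (distinct, sorted): [15, 19, 23, 37, 56, 59, 74, 85, 98, 120, 122, 128, 151, 161, 169, 173, 180, 193, 195, 208]

Fragments:
  [0,15): 15 bp
  [15,19): 4 bp
  [19,23): 4 bp
  [23,37): 14 bp
  [37,56): 19 bp
  [56,59): 3 bp
  [59,74): 15 bp
  [74,85): 11 bp
  [85,98): 13 bp
  [98,120): 22 bp
  [120,122): 2 bp
  [122,128): 6 bp
  [128,151): 23 bp
  [151,161): 10 bp
  [161,169): 8 bp
  [169,173): 4 bp
  [173,180): 7 bp
  [180,193): 13 bp
  [193,195): 2 bp
  [195,208): 13 bp
  [208,225): 17 bp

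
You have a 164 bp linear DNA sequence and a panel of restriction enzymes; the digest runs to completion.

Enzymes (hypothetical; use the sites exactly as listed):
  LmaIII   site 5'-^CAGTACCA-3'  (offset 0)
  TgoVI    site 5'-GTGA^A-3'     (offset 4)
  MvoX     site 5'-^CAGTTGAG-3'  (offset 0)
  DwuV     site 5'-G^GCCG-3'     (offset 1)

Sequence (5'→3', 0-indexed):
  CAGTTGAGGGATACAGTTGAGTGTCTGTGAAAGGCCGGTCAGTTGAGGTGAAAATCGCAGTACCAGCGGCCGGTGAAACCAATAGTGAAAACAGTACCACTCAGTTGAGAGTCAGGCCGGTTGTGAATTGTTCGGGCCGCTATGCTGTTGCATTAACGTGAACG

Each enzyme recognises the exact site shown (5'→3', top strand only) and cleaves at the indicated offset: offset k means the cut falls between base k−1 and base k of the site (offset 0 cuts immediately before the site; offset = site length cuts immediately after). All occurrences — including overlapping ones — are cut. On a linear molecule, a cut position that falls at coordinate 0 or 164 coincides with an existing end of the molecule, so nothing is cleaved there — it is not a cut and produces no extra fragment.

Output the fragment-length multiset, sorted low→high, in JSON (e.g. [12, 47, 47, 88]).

[3,3,3,6,6,8,9,10,11,11,12,12,13,14,17,26]

Site scan:
  LmaIII (CAGTACCA, off=0): starts [57, 91] → cuts [57, 91]
  TgoVI (GTGAA, off=4): starts [26, 47, 72, 84, 122, 157] → cuts [30, 51, 76, 88, 126, 161]
  MvoX (CAGTTGAG, off=0): starts [0, 13, 39, 101] → cuts [13, 39, 101] (position 0 is a terminus of the linear molecule — no cut)
  DwuV (GGCCG, off=1): starts [32, 67, 114, 134] → cuts [33, 68, 115, 135]

Pooled cuts: [13, 30, 33, 39, 51, 57, 68, 76, 88, 91, 101, 115, 126, 135, 161]

Fragments:
  [0,13): 13 bp
  [13,30): 17 bp
  [30,33): 3 bp
  [33,39): 6 bp
  [39,51): 12 bp
  [51,57): 6 bp
  [57,68): 11 bp
  [68,76): 8 bp
  [76,88): 12 bp
  [88,91): 3 bp
  [91,101): 10 bp
  [101,115): 14 bp
  [115,126): 11 bp
  [126,135): 9 bp
  [135,161): 26 bp
  [161,164): 3 bp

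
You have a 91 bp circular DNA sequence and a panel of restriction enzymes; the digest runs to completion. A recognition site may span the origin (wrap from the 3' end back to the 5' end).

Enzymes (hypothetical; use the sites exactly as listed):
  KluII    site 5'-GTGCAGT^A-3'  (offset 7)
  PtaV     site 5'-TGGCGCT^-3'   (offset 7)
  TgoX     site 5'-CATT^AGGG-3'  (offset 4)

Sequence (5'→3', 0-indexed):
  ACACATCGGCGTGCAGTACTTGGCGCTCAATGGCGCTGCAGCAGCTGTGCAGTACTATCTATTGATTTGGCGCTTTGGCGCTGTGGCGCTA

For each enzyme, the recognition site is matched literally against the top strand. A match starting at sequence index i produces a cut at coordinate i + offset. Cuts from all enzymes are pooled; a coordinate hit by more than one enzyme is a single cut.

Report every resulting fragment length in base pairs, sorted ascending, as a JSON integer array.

[8,8,10,10,16,18,21]

Per-enzyme occurrences:
  KluII GTGCAGTA/7: at [10, 46] ⇒ [17, 53]
  PtaV TGGCGCT/7: at [20, 30, 67, 75, 83] ⇒ [27, 37, 74, 82, 90]
  TgoX (CATTAGGG, off=4): no sites

All cut coordinates (distinct, sorted): [17, 27, 37, 53, 74, 82, 90]

Fragment lengths:
  17→27: 10 bp
  27→37: 10 bp
  37→53: 16 bp
  53→74: 21 bp
  74→82: 8 bp
  82→90: 8 bp
  90→17 (wrap): 91-90+17 = 18 bp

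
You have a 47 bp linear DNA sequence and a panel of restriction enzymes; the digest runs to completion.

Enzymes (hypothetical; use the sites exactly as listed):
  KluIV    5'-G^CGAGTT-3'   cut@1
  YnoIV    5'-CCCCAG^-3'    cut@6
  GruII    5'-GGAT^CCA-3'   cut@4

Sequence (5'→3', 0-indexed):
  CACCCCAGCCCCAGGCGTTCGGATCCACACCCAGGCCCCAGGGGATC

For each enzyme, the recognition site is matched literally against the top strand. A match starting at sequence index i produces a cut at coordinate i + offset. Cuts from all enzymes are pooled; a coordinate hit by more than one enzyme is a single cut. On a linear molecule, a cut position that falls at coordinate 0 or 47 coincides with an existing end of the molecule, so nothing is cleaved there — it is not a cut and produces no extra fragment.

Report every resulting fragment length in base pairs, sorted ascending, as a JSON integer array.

Per-enzyme occurrences:
  KluIV (GCGAGTT, off=1): no sites
  YnoIV (CCCCAG, off=6): starts [2, 8, 35] → cuts [8, 14, 41]
  GruII (GGATCCA, off=4): starts [20] → cuts [24]

All cut coordinates (distinct, sorted): [8, 14, 24, 41]

Fragment lengths:
  [0,8): 8 bp
  [8,14): 6 bp
  [14,24): 10 bp
  [24,41): 17 bp
  [41,47): 6 bp

[6,6,8,10,17]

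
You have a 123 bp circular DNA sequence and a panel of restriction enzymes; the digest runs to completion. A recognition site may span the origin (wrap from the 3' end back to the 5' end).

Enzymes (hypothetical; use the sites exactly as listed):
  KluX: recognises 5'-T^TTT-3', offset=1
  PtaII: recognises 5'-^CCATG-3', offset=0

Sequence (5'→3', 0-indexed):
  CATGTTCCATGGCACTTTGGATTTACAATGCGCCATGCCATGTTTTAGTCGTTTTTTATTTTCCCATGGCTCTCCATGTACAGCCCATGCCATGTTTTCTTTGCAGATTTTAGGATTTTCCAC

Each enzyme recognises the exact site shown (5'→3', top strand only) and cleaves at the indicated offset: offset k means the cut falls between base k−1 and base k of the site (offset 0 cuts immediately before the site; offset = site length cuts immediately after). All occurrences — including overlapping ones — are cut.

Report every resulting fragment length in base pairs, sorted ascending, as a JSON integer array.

Site scan:
  KluX (TTTT, off=1): starts [42, 51, 52, 53, 58, 94, 107, 115] → cuts [43, 52, 53, 54, 59, 95, 108, 116]
  PtaII (CCATG, off=0): starts [6, 32, 37, 63, 73, 84, 89, 122] → cuts [6, 32, 37, 63, 73, 84, 89, 122]

Pooled cuts: [6, 32, 37, 43, 52, 53, 54, 59, 63, 73, 84, 89, 95, 108, 116, 122]

Fragments:
  6→32: 26 bp
  32→37: 5 bp
  37→43: 6 bp
  43→52: 9 bp
  52→53: 1 bp
  53→54: 1 bp
  54→59: 5 bp
  59→63: 4 bp
  63→73: 10 bp
  73→84: 11 bp
  84→89: 5 bp
  89→95: 6 bp
  95→108: 13 bp
  108→116: 8 bp
  116→122: 6 bp
  122→6 (wrap): 123-122+6 = 7 bp

[1,1,4,5,5,5,6,6,6,7,8,9,10,11,13,26]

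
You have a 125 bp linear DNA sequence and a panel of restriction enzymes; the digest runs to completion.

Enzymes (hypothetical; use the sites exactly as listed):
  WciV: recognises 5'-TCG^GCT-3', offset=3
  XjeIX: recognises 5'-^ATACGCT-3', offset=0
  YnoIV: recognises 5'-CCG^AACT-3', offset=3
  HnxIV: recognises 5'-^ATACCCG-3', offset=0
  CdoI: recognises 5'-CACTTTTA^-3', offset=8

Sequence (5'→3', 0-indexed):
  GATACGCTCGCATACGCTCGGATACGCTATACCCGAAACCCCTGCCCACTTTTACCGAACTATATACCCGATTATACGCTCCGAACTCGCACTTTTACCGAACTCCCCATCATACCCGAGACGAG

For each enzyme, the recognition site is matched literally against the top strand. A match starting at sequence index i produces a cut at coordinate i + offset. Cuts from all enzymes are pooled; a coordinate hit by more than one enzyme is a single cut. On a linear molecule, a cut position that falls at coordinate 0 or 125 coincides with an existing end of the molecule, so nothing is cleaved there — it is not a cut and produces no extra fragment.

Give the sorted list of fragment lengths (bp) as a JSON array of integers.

[1,3,3,6,7,10,10,10,10,11,14,14,26]

Scan for sites:
  WciV (TCGGCT, off=3): no sites
  XjeIX (ATACGCT, off=0): starts [1, 11, 21, 73] → cuts [1, 11, 21, 73]
  YnoIV (CCGAACT, off=3): starts [54, 80, 97] → cuts [57, 83, 100]
  HnxIV (ATACCCG, off=0): starts [28, 63, 111] → cuts [28, 63, 111]
  CdoI (CACTTTTA, off=8): starts [46, 89] → cuts [54, 97]

All cut coordinates (distinct, sorted): [1, 11, 21, 28, 54, 57, 63, 73, 83, 97, 100, 111]

Fragment lengths:
  [0,1): 1 bp
  [1,11): 10 bp
  [11,21): 10 bp
  [21,28): 7 bp
  [28,54): 26 bp
  [54,57): 3 bp
  [57,63): 6 bp
  [63,73): 10 bp
  [73,83): 10 bp
  [83,97): 14 bp
  [97,100): 3 bp
  [100,111): 11 bp
  [111,125): 14 bp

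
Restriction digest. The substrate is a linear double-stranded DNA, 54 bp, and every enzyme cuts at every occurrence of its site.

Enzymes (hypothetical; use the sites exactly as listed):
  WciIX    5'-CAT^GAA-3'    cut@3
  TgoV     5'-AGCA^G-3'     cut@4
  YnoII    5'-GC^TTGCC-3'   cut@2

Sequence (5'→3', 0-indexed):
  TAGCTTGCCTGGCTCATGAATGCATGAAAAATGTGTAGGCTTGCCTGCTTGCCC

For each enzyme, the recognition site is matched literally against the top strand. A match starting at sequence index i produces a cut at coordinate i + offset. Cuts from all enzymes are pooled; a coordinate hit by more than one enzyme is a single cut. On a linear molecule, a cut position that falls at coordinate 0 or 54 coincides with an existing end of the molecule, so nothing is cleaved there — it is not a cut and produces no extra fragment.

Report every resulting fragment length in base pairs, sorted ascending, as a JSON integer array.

[4,6,8,8,13,15]

Per-enzyme occurrences:
  WciIX (CATGAA, off=3): starts [14, 22] → cuts [17, 25]
  TgoV (AGCAG, off=4): no sites
  YnoII (GCTTGCC, off=2): starts [2, 38, 46] → cuts [4, 40, 48]

All cut coordinates (distinct, sorted): [4, 17, 25, 40, 48]

Fragments:
  [0,4): 4 bp
  [4,17): 13 bp
  [17,25): 8 bp
  [25,40): 15 bp
  [40,48): 8 bp
  [48,54): 6 bp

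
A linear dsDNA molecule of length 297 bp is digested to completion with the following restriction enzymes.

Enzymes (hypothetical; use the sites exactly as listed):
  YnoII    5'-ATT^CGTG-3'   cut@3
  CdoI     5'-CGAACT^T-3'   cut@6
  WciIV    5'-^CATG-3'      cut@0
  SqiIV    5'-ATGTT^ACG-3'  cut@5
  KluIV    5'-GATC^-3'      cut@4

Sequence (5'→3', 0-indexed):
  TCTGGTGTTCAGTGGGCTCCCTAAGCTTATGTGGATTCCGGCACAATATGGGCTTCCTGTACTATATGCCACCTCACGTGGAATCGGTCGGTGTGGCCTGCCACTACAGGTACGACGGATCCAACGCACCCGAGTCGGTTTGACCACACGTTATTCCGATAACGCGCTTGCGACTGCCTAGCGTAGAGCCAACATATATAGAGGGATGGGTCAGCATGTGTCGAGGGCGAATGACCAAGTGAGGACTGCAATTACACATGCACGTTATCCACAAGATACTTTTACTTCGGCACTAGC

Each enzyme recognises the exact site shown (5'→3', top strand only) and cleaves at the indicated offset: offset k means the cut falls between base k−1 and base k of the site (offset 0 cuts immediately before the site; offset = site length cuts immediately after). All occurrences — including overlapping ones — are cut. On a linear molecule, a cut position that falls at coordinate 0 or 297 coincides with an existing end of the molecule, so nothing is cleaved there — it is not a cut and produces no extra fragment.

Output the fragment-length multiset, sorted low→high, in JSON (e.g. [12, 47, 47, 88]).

[41,42,93,121]

Per-enzyme occurrences:
  YnoII (ATTCGTG, off=3): no sites
  CdoI (CGAACTT, off=6): no sites
  WciIV (CATG, off=0): starts [214, 256] → cuts [214, 256]
  SqiIV (ATGTTACG, off=5): no sites
  KluIV (GATC, off=4): starts [117] → cuts [121]

Pooled cuts: [121, 214, 256]

Fragment lengths:
  [0,121): 121 bp
  [121,214): 93 bp
  [214,256): 42 bp
  [256,297): 41 bp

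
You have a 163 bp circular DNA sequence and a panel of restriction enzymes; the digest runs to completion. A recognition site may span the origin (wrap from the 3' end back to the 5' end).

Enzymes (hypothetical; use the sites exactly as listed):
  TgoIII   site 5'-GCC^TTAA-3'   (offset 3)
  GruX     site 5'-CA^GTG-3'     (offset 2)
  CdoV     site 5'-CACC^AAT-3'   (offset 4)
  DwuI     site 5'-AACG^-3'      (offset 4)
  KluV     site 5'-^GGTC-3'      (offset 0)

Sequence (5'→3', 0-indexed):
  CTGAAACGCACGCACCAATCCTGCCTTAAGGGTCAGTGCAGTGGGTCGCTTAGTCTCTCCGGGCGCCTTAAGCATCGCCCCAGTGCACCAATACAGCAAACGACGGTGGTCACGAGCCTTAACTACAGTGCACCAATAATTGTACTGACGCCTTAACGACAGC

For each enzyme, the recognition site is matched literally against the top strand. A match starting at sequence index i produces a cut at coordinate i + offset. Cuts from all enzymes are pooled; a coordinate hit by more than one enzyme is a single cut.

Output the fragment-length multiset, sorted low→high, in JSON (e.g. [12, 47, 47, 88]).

Site scan:
  TgoIII GCCTTAA/3: at [22, 64, 115, 149] ⇒ [25, 67, 118, 152]
  GruX CAGTG/2: at [33, 38, 80, 125] ⇒ [35, 40, 82, 127]
  CdoV CACCAAT/4: at [12, 85, 130] ⇒ [16, 89, 134]
  DwuI AACG/4: at [4, 98, 154] ⇒ [8, 102, 158]
  KluV GGTC/0: at [30, 43, 107] ⇒ [30, 43, 107]

Pooled cuts: [8, 16, 25, 30, 35, 40, 43, 67, 82, 89, 102, 107, 118, 127, 134, 152, 158]

Fragments:
  8→16: 8 bp
  16→25: 9 bp
  25→30: 5 bp
  30→35: 5 bp
  35→40: 5 bp
  40→43: 3 bp
  43→67: 24 bp
  67→82: 15 bp
  82→89: 7 bp
  89→102: 13 bp
  102→107: 5 bp
  107→118: 11 bp
  118→127: 9 bp
  127→134: 7 bp
  134→152: 18 bp
  152→158: 6 bp
  158→8 (wrap): 163-158+8 = 13 bp

[3,5,5,5,5,6,7,7,8,9,9,11,13,13,15,18,24]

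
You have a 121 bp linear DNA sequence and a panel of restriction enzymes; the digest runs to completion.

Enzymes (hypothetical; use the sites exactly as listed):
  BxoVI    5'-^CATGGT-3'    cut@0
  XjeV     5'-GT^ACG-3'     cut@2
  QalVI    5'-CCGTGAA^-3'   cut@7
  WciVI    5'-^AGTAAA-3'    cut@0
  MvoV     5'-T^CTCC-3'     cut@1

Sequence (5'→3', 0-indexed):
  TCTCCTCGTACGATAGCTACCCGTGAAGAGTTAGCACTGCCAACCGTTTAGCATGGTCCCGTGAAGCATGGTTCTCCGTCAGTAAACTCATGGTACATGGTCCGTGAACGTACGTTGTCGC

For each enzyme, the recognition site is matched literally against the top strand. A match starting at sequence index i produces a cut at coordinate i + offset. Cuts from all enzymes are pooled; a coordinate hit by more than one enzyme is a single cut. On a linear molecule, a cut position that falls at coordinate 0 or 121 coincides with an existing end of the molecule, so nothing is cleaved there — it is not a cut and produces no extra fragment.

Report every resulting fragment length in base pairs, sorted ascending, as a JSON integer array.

[1,1,3,7,7,7,8,8,10,13,14,18,24]

Scan for sites:
  BxoVI CATGGT/0: at [51, 66, 88, 95] ⇒ [51, 66, 88, 95]
  XjeV GTACG/2: at [7, 109] ⇒ [9, 111]
  QalVI CCGTGAA/7: at [20, 58, 101] ⇒ [27, 65, 108]
  WciVI AGTAAA/0: at [80] ⇒ [80]
  MvoV TCTCC/1: at [0, 72] ⇒ [1, 73]

Pooled cuts: [1, 9, 27, 51, 65, 66, 73, 80, 88, 95, 108, 111]

Fragments:
  [0,1): 1 bp
  [1,9): 8 bp
  [9,27): 18 bp
  [27,51): 24 bp
  [51,65): 14 bp
  [65,66): 1 bp
  [66,73): 7 bp
  [73,80): 7 bp
  [80,88): 8 bp
  [88,95): 7 bp
  [95,108): 13 bp
  [108,111): 3 bp
  [111,121): 10 bp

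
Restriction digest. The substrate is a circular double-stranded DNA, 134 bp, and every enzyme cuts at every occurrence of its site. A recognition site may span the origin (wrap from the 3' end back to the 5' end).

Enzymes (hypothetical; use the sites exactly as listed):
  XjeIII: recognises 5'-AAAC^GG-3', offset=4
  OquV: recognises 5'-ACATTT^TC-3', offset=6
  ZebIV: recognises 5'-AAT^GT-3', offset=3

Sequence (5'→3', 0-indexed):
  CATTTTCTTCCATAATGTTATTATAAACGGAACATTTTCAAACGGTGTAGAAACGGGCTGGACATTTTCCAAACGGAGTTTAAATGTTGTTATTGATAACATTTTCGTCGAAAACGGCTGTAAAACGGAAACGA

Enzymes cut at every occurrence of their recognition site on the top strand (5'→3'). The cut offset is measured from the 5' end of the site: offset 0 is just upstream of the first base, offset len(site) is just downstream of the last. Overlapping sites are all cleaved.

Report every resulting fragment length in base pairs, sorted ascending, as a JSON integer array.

Scan for sites:
  XjeIII (AAACGG, off=4): starts [24, 39, 50, 70, 111, 122] → cuts [28, 43, 54, 74, 115, 126]
  OquV (ACATTTTC, off=6): starts [31, 61, 98, 133] → cuts [5, 37, 67, 104]
  ZebIV (AATGT, off=3): starts [13, 82] → cuts [16, 85]

Pooled cuts: [5, 16, 28, 37, 43, 54, 67, 74, 85, 104, 115, 126]

Fragments:
  5→16: 11 bp
  16→28: 12 bp
  28→37: 9 bp
  37→43: 6 bp
  43→54: 11 bp
  54→67: 13 bp
  67→74: 7 bp
  74→85: 11 bp
  85→104: 19 bp
  104→115: 11 bp
  115→126: 11 bp
  126→5 (wrap): 134-126+5 = 13 bp

[6,7,9,11,11,11,11,11,12,13,13,19]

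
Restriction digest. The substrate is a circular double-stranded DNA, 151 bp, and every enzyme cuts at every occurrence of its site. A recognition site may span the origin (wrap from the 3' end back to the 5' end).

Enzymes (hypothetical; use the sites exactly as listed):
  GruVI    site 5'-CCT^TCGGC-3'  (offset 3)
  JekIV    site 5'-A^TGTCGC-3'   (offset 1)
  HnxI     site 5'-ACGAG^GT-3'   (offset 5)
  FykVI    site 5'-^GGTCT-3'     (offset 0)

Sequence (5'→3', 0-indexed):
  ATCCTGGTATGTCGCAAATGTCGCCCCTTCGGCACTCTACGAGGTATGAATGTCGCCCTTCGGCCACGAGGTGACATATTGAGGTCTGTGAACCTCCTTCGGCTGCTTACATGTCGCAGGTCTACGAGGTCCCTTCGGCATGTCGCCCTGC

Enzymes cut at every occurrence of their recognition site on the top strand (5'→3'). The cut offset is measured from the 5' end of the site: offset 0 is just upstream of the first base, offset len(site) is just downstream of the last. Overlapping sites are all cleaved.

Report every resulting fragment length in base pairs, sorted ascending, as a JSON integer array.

[6,6,7,7,9,9,10,10,11,12,13,15,16,20]

Scan for sites:
  GruVI (CCTTCGGC, off=3): starts [25, 56, 95, 131] → cuts [28, 59, 98, 134]
  JekIV (ATGTCGC, off=1): starts [8, 17, 49, 110, 139] → cuts [9, 18, 50, 111, 140]
  HnxI (ACGAGGT, off=5): starts [38, 65, 123] → cuts [43, 70, 128]
  FykVI (GGTCT, off=0): starts [82, 118] → cuts [82, 118]

Pooled cuts: [9, 18, 28, 43, 50, 59, 70, 82, 98, 111, 118, 128, 134, 140]

Fragment lengths:
  9→18: 9 bp
  18→28: 10 bp
  28→43: 15 bp
  43→50: 7 bp
  50→59: 9 bp
  59→70: 11 bp
  70→82: 12 bp
  82→98: 16 bp
  98→111: 13 bp
  111→118: 7 bp
  118→128: 10 bp
  128→134: 6 bp
  134→140: 6 bp
  140→9 (wrap): 151-140+9 = 20 bp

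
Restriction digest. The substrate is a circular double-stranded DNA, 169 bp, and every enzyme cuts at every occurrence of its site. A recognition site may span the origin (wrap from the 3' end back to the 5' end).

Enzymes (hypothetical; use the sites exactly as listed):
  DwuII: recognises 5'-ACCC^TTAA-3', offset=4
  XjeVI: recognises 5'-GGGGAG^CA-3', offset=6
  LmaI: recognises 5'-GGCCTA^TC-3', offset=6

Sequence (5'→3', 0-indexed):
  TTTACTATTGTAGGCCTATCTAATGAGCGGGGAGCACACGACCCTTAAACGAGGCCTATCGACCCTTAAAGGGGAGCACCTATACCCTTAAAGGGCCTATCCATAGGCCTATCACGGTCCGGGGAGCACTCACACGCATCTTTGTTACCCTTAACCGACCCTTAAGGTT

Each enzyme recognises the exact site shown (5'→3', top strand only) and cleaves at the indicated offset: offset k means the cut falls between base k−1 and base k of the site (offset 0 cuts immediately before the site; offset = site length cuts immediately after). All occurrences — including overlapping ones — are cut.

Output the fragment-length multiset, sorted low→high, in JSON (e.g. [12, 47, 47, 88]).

Per-enzyme occurrences:
  DwuII (ACCCTTAA, off=4): starts [40, 61, 83, 146, 157] → cuts [44, 65, 87, 150, 161]
  XjeVI (GGGGAGCA, off=6): starts [28, 70, 120] → cuts [34, 76, 126]
  LmaI (GGCCTATC, off=6): starts [12, 52, 93, 105] → cuts [18, 58, 99, 111]

All cut coordinates (distinct, sorted): [18, 34, 44, 58, 65, 76, 87, 99, 111, 126, 150, 161]

Fragments:
  18→34: 16 bp
  34→44: 10 bp
  44→58: 14 bp
  58→65: 7 bp
  65→76: 11 bp
  76→87: 11 bp
  87→99: 12 bp
  99→111: 12 bp
  111→126: 15 bp
  126→150: 24 bp
  150→161: 11 bp
  161→18 (wrap): 169-161+18 = 26 bp

[7,10,11,11,11,12,12,14,15,16,24,26]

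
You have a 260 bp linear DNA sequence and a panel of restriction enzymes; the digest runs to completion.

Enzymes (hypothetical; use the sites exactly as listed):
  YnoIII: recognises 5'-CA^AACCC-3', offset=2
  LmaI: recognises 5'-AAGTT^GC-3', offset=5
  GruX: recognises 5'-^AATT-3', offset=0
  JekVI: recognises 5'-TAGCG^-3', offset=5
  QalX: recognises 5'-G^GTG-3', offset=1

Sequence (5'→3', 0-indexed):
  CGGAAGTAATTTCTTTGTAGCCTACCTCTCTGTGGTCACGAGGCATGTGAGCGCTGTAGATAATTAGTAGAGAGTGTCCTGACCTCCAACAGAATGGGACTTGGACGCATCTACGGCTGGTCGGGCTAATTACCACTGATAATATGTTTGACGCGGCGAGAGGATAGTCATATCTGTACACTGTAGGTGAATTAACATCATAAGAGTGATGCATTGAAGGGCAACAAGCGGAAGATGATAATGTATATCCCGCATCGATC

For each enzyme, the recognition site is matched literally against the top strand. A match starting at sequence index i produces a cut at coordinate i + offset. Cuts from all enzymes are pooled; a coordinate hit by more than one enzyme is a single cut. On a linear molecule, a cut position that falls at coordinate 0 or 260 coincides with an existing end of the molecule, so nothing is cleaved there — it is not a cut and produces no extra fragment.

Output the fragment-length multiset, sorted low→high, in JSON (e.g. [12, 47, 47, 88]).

[3,7,54,59,66,71]

Scan for sites:
  YnoIII (CAAACCC, off=2): no sites
  LmaI (AAGTTGC, off=5): no sites
  GruX (AATT, off=0): starts [7, 61, 127, 189] → cuts [7, 61, 127, 189]
  JekVI (TAGCG, off=5): no sites
  QalX (GGTG, off=1): starts [185] → cuts [186]

Pooled cuts: [7, 61, 127, 186, 189]

Fragments:
  [0,7): 7 bp
  [7,61): 54 bp
  [61,127): 66 bp
  [127,186): 59 bp
  [186,189): 3 bp
  [189,260): 71 bp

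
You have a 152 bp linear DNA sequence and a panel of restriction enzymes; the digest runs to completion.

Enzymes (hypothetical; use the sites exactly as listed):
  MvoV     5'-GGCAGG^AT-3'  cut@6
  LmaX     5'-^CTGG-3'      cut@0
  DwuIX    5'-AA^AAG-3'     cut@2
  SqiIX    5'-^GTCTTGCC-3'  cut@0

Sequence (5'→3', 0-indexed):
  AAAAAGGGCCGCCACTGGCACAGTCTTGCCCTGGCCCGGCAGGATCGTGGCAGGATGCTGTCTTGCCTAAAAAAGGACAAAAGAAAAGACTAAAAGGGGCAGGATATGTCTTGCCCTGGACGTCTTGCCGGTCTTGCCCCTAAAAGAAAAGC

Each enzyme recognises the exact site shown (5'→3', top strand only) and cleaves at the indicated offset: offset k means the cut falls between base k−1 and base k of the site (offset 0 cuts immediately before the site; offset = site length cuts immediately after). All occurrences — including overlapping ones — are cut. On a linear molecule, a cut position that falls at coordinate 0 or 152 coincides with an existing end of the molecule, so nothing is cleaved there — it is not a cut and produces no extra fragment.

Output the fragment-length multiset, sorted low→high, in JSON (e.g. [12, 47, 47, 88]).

[3,4,4,5,5,5,6,8,8,8,8,8,9,10,11,11,13,13,13]

Site scan:
  MvoV (GGCAGGAT, off=6): starts [37, 48, 97] → cuts [43, 54, 103]
  LmaX (CTGG, off=0): starts [14, 30, 115] → cuts [14, 30, 115]
  DwuIX (AAAAG, off=2): starts [1, 70, 78, 83, 91, 141, 146] → cuts [3, 72, 80, 85, 93, 143, 148]
  SqiIX (GTCTTGCC, off=0): starts [22, 59, 107, 121, 130] → cuts [22, 59, 107, 121, 130]

All cut coordinates (distinct, sorted): [3, 14, 22, 30, 43, 54, 59, 72, 80, 85, 93, 103, 107, 115, 121, 130, 143, 148]

Fragments:
  [0,3): 3 bp
  [3,14): 11 bp
  [14,22): 8 bp
  [22,30): 8 bp
  [30,43): 13 bp
  [43,54): 11 bp
  [54,59): 5 bp
  [59,72): 13 bp
  [72,80): 8 bp
  [80,85): 5 bp
  [85,93): 8 bp
  [93,103): 10 bp
  [103,107): 4 bp
  [107,115): 8 bp
  [115,121): 6 bp
  [121,130): 9 bp
  [130,143): 13 bp
  [143,148): 5 bp
  [148,152): 4 bp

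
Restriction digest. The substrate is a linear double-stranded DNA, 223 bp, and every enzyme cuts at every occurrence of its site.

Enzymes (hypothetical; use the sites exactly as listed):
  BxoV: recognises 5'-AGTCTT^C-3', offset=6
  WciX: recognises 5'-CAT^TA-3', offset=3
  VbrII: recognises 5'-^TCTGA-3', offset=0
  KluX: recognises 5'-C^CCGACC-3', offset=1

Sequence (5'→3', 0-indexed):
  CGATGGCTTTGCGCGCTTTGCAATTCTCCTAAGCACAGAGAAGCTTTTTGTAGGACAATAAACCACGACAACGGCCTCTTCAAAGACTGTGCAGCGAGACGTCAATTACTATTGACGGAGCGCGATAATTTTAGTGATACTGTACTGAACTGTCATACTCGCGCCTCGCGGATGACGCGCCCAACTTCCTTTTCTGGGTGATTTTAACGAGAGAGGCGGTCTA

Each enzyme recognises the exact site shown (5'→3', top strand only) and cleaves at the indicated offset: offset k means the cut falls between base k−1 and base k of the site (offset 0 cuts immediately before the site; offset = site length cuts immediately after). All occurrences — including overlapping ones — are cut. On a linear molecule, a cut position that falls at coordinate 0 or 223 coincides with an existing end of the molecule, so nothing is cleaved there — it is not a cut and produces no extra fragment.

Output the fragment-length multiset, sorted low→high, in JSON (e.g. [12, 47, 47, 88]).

Per-enzyme occurrences:
  BxoV (AGTCTTC, off=6): no sites
  WciX (CATTA, off=3): no sites
  VbrII (TCTGA, off=0): no sites
  KluX (CCCGACC, off=1): no sites

Pooled cuts: ∅

Fragment lengths:
  no cuts → one linear fragment of 223 bp

[223]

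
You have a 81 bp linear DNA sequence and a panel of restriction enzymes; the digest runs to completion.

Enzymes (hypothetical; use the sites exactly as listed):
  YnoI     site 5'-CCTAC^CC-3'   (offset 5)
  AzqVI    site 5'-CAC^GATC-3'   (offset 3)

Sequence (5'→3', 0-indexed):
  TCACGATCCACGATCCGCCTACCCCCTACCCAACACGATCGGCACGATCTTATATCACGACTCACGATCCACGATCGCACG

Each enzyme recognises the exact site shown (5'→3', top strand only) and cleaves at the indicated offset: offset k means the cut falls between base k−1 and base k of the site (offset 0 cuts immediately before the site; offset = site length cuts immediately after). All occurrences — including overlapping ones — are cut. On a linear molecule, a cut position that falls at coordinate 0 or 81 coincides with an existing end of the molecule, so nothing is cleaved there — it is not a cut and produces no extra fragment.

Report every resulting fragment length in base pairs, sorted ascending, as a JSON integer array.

Site scan:
  YnoI CCTACCC/5: at [17, 24] ⇒ [22, 29]
  AzqVI CACGATC/3: at [1, 8, 33, 42, 62, 69] ⇒ [4, 11, 36, 45, 65, 72]

Pooled cuts: [4, 11, 22, 29, 36, 45, 65, 72]

Fragment lengths:
  [0,4): 4 bp
  [4,11): 7 bp
  [11,22): 11 bp
  [22,29): 7 bp
  [29,36): 7 bp
  [36,45): 9 bp
  [45,65): 20 bp
  [65,72): 7 bp
  [72,81): 9 bp

[4,7,7,7,7,9,9,11,20]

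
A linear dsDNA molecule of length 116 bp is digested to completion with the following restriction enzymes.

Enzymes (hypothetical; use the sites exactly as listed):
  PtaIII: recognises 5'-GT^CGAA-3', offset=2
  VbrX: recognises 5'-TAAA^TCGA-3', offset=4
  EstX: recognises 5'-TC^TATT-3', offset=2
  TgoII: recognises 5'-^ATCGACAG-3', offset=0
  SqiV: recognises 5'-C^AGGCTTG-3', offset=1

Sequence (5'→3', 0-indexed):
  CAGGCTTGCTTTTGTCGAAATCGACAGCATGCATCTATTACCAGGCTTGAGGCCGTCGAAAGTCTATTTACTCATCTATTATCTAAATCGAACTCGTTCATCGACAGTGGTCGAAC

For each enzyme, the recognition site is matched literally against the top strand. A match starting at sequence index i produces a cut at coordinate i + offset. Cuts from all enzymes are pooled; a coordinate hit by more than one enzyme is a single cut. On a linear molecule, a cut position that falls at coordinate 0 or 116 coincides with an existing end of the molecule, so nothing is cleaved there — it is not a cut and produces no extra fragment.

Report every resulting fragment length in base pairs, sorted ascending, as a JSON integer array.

Per-enzyme occurrences:
  PtaIII (GTCGAA, off=2): starts [13, 54, 109] → cuts [15, 56, 111]
  VbrX (TAAATCGA, off=4): starts [83] → cuts [87]
  EstX (TCTATT, off=2): starts [33, 62, 74] → cuts [35, 64, 76]
  TgoII (ATCGACAG, off=0): starts [19, 99] → cuts [19, 99]
  SqiV (CAGGCTTG, off=1): starts [0, 41] → cuts [1, 42]

Pooled cuts: [1, 15, 19, 35, 42, 56, 64, 76, 87, 99, 111]

Fragment lengths:
  [0,1): 1 bp
  [1,15): 14 bp
  [15,19): 4 bp
  [19,35): 16 bp
  [35,42): 7 bp
  [42,56): 14 bp
  [56,64): 8 bp
  [64,76): 12 bp
  [76,87): 11 bp
  [87,99): 12 bp
  [99,111): 12 bp
  [111,116): 5 bp

[1,4,5,7,8,11,12,12,12,14,14,16]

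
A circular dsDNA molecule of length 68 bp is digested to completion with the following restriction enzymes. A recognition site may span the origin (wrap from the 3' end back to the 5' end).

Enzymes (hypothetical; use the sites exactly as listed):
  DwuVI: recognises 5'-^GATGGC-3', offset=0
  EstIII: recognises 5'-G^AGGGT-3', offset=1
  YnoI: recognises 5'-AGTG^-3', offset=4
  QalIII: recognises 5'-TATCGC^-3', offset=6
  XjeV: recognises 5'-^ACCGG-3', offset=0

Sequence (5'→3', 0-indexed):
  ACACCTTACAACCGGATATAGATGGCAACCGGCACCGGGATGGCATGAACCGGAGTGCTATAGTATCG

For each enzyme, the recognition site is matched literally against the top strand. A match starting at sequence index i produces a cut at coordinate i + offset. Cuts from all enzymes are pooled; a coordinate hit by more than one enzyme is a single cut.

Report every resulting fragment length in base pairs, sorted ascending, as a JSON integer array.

[5,6,7,9,10,10,21]

Per-enzyme occurrences:
  DwuVI GATGGC/0: at [20, 38] ⇒ [20, 38]
  EstIII (GAGGGT, off=1): no sites
  YnoI AGTG/4: at [53] ⇒ [57]
  QalIII (TATCGC, off=6): no sites
  XjeV ACCGG/0: at [10, 27, 33, 48] ⇒ [10, 27, 33, 48]

Pooled cuts: [10, 20, 27, 33, 38, 48, 57]

Fragments:
  10→20: 10 bp
  20→27: 7 bp
  27→33: 6 bp
  33→38: 5 bp
  38→48: 10 bp
  48→57: 9 bp
  57→10 (wrap): 68-57+10 = 21 bp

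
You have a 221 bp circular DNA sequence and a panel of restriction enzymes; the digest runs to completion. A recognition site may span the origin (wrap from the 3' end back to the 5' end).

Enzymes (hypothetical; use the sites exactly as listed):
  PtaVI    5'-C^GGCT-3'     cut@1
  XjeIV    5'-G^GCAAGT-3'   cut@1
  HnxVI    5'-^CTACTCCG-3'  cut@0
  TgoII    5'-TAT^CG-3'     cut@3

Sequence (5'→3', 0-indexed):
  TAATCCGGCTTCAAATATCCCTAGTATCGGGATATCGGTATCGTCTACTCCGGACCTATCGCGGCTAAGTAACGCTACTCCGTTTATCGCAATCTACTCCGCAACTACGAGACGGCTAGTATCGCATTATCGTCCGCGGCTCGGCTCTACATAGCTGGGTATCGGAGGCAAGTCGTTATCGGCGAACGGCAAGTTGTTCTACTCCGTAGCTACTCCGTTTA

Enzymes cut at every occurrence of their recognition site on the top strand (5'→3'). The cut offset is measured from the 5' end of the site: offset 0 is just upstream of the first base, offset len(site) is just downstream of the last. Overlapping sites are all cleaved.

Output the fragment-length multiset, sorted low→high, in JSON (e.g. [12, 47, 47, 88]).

Per-enzyme occurrences:
  PtaVI CGGCT/1: at [5, 61, 112, 136, 141] ⇒ [6, 62, 113, 137, 142]
  XjeIV GGCAAGT/1: at [166, 187] ⇒ [167, 188]
  HnxVI CTACTCCG/0: at [44, 74, 93, 198, 209] ⇒ [44, 74, 93, 198, 209]
  TgoII TATCG/3: at [24, 32, 38, 56, 84, 119, 127, 159, 176] ⇒ [27, 35, 41, 59, 87, 122, 130, 162, 179]

All cut coordinates (distinct, sorted): [6, 27, 35, 41, 44, 59, 62, 74, 87, 93, 113, 122, 130, 137, 142, 162, 167, 179, 188, 198, 209]

Fragment lengths:
  6→27: 21 bp
  27→35: 8 bp
  35→41: 6 bp
  41→44: 3 bp
  44→59: 15 bp
  59→62: 3 bp
  62→74: 12 bp
  74→87: 13 bp
  87→93: 6 bp
  93→113: 20 bp
  113→122: 9 bp
  122→130: 8 bp
  130→137: 7 bp
  137→142: 5 bp
  142→162: 20 bp
  162→167: 5 bp
  167→179: 12 bp
  179→188: 9 bp
  188→198: 10 bp
  198→209: 11 bp
  209→6 (wrap): 221-209+6 = 18 bp

[3,3,5,5,6,6,7,8,8,9,9,10,11,12,12,13,15,18,20,20,21]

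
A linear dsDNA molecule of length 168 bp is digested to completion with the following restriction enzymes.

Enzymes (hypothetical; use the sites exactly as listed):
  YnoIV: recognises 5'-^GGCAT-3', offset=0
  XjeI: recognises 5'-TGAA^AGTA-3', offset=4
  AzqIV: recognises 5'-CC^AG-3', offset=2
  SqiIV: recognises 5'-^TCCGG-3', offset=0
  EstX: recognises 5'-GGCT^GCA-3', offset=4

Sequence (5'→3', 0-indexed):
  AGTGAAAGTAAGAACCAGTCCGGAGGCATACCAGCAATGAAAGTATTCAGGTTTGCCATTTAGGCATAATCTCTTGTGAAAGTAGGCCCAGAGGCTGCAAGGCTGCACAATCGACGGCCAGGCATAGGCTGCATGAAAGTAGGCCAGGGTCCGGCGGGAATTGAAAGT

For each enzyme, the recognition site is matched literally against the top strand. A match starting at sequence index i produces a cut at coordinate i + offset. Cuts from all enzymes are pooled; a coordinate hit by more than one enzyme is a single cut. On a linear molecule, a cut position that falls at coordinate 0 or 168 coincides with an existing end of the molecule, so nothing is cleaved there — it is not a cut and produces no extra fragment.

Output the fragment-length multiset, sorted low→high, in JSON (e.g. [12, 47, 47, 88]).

Site scan:
  YnoIV GGCAT/0: at [24, 62, 120] ⇒ [24, 62, 120]
  XjeI TGAAAGTA/4: at [2, 37, 76, 133] ⇒ [6, 41, 80, 137]
  AzqIV CCAG/2: at [14, 30, 87, 117, 143] ⇒ [16, 32, 89, 119, 145]
  SqiIV TCCGG/0: at [18, 149] ⇒ [18, 149]
  EstX GGCTGCA/4: at [92, 100, 126] ⇒ [96, 104, 130]

All cut coordinates (distinct, sorted): [6, 16, 18, 24, 32, 41, 62, 80, 89, 96, 104, 119, 120, 130, 137, 145, 149]

Fragments:
  [0,6): 6 bp
  [6,16): 10 bp
  [16,18): 2 bp
  [18,24): 6 bp
  [24,32): 8 bp
  [32,41): 9 bp
  [41,62): 21 bp
  [62,80): 18 bp
  [80,89): 9 bp
  [89,96): 7 bp
  [96,104): 8 bp
  [104,119): 15 bp
  [119,120): 1 bp
  [120,130): 10 bp
  [130,137): 7 bp
  [137,145): 8 bp
  [145,149): 4 bp
  [149,168): 19 bp

[1,2,4,6,6,7,7,8,8,8,9,9,10,10,15,18,19,21]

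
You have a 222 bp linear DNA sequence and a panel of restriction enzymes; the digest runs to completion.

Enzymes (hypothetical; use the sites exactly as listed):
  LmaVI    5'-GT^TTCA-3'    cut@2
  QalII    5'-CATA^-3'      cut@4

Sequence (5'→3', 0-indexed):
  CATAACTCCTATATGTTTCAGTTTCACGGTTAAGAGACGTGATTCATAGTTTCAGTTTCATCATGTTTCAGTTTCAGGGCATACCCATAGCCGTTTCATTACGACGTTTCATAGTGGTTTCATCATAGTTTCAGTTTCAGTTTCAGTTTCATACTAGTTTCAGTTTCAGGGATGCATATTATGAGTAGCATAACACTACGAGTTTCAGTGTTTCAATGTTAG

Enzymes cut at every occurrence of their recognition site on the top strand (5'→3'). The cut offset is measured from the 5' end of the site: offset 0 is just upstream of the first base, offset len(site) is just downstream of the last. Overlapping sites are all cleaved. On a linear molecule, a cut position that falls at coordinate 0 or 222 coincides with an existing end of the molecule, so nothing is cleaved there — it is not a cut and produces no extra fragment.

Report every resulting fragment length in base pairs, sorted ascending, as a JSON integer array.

Scan for sites:
  LmaVI GTTTCA/2: at [14, 20, 48, 54, 64, 70, 92, 105, 116, 127, 133, 139, 145, 156, 162, 201, 209] ⇒ [16, 22, 50, 56, 66, 72, 94, 107, 118, 129, 135, 141, 147, 158, 164, 203, 211]
  QalII CATA/4: at [0, 44, 79, 85, 109, 123, 149, 174, 188] ⇒ [4, 48, 83, 89, 113, 127, 153, 178, 192]

Pooled cuts: [4, 16, 22, 48, 50, 56, 66, 72, 83, 89, 94, 107, 113, 118, 127, 129, 135, 141, 147, 153, 158, 164, 178, 192, 203, 211]

Fragment lengths:
  [0,4): 4 bp
  [4,16): 12 bp
  [16,22): 6 bp
  [22,48): 26 bp
  [48,50): 2 bp
  [50,56): 6 bp
  [56,66): 10 bp
  [66,72): 6 bp
  [72,83): 11 bp
  [83,89): 6 bp
  [89,94): 5 bp
  [94,107): 13 bp
  [107,113): 6 bp
  [113,118): 5 bp
  [118,127): 9 bp
  [127,129): 2 bp
  [129,135): 6 bp
  [135,141): 6 bp
  [141,147): 6 bp
  [147,153): 6 bp
  [153,158): 5 bp
  [158,164): 6 bp
  [164,178): 14 bp
  [178,192): 14 bp
  [192,203): 11 bp
  [203,211): 8 bp
  [211,222): 11 bp

[2,2,4,5,5,5,6,6,6,6,6,6,6,6,6,6,8,9,10,11,11,11,12,13,14,14,26]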